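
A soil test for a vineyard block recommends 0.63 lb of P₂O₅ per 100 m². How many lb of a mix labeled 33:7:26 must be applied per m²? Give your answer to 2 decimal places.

Product per 100 m² = 0.63 / 7% = 9 lb.
Convert to per m²: 9 × 0.01 = 0.09 lb.

0.09 lb of product per sq m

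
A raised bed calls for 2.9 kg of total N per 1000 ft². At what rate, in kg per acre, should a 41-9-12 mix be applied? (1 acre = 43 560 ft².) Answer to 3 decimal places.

Product per 1000 ft² = 2.9 / 41% = 7.07317 kg.
Convert to per acre: 7.07317 × 43.56 = 308.1073 kg.

308.107 kg of product per acre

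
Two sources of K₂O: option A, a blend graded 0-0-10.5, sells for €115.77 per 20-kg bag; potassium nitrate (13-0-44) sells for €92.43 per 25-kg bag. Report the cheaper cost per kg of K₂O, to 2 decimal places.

option A: K₂O per bag = 20 × 10.5% = 2.1 kg; cost = 115.77 / 2.1 = €55.1286/kg K₂O.
potassium nitrate: K₂O per bag = 25 × 44% = 11 kg; cost = 92.43 / 11 = €8.4027/kg K₂O.
potassium nitrate is cheaper.

€8.40 per kg K₂O (potassium nitrate)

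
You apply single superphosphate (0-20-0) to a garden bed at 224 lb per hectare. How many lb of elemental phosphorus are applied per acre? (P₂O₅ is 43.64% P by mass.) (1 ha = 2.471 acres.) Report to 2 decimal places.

P₂O₅ per hectare = 224 × 20% = 44.8 lb.
Elemental P = 44.8 × 0.4364 = 19.5507 lb per hectare.
Convert to per acre: 19.5507 × 0.404694 = 7.91207 lb.

7.91 lb P per acre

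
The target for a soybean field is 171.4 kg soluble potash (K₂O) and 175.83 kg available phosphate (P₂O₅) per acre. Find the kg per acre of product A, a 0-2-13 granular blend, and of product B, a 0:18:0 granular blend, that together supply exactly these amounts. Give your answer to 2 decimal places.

Per-acre balance (a = product A, b = product B):
K₂O: 0.13·a + 0·b = 171.4
P₂O₅: 0.02·a + 0.18·b = 175.83
Eliminate a: (row1) − 0.13/0.02·(row2) → -1.17·b = -971.495, so b = 830.338.
Back-substitute: a = (171.4 − 0·830.338) / 0.13 = 1318.462.

1318.46 kg product A, 830.34 kg product B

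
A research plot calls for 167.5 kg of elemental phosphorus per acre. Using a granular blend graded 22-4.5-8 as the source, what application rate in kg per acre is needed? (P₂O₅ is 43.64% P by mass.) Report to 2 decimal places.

8529.38 kg of product per acre

As P₂O₅: 167.5 / 0.4364 = 383.822 kg per acre.
Product per acre = 383.822 / 4.5% = 8529.382 kg.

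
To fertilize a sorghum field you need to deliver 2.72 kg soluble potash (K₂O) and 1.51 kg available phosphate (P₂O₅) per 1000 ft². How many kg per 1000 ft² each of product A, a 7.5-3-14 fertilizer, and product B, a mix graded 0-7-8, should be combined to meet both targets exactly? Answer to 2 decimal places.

With a, b = kg per 1000 ft² of product A and product B:
K₂O: 0.14·a + 0.08·b = 2.72
P₂O₅: 0.03·a + 0.07·b = 1.51
Eliminate b: (row1) − 0.08/0.07·(row2) → 0.105714·a = 0.994286, so a = 9.40541.
Then b = (1.51 − 0.03·9.40541) / 0.07 = 17.5405.

9.41 kg product A, 17.54 kg product B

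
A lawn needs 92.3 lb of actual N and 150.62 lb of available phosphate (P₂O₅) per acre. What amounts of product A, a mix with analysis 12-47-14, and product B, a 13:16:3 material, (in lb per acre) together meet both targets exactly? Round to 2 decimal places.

Let a = lb of product A, b = lb of product B (per acre).
N: 0.12·a + 0.13·b = 92.3
P₂O₅: 0.47·a + 0.16·b = 150.62
Eliminate a: (row1) − 0.12/0.47·(row2) → 0.0891489·b = 53.8438, so b = 603.976.
Back-substitute: a = (92.3 − 0.13·603.976) / 0.12 = 114.859.

114.86 lb product A, 603.98 lb product B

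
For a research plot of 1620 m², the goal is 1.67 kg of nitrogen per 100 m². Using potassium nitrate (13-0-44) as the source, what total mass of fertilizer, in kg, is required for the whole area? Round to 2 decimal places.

208.11 kg

Product per 100 m² = 1.67 / 13% = 12.8462 kg.
Total product = 12.8462 × 1620 / 100 = 208.108 kg.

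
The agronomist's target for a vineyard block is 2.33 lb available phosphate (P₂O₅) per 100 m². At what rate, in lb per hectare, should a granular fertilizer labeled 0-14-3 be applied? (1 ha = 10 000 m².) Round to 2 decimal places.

1664.29 lb of product per hectare

Product per 100 m² = 2.33 / 14% = 16.6429 lb.
Convert to per hectare: 16.6429 × 100 = 1664.286 lb.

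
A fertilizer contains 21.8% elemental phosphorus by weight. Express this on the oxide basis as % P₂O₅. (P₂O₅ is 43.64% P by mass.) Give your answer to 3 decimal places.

49.954% P₂O₅

%P₂O₅ = 21.8 / 0.4364 = 49.9542%.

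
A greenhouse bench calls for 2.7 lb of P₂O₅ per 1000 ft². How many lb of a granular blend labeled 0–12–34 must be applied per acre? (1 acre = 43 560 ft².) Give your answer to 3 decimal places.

980.100 lb of product per acre

Product per 1000 ft² = 2.7 / 12% = 22.5 lb.
Convert to per acre: 22.5 × 43.56 = 980.1 lb.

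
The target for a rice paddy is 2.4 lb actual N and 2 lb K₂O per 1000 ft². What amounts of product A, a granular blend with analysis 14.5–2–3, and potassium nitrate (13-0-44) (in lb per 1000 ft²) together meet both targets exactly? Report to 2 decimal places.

13.29 lb product A, 3.64 lb potassium nitrate

With a, b = lb per 1000 ft² of product A and potassium nitrate:
N: 0.145·a + 0.13·b = 2.4
K₂O: 0.03·a + 0.44·b = 2
Eliminate b: (row1) − 0.13/0.44·(row2) → 0.136136·a = 1.80909, so a = 13.2888.
Then b = (2 − 0.03·13.2888) / 0.44 = 3.6394.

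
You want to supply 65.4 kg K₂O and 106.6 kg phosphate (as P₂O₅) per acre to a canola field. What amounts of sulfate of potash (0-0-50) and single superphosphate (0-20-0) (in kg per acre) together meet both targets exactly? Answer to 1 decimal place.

130.8 kg sulfate of potash, 533.0 kg single superphosphate

With a, b = kg per acre of sulfate of potash and single superphosphate:
K₂O: 0.5·a + 0·b = 65.4
P₂O₅: 0·a + 0.2·b = 106.6
Solving simultaneously: a = 130.8, b = 533.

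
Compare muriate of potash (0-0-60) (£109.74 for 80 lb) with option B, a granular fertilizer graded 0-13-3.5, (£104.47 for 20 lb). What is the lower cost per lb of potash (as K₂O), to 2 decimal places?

muriate of potash: K₂O per bag = 80 × 60% = 48 lb; cost = 109.74 / 48 = £2.2862/lb K₂O.
option B: K₂O per bag = 20 × 3.5% = 0.7 lb; cost = 104.47 / 0.7 = £149.2429/lb K₂O.
muriate of potash is cheaper.

£2.29 per lb K₂O (muriate of potash)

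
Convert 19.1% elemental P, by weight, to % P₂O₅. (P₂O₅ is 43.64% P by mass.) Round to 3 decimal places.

43.767% P₂O₅

%P₂O₅ = 19.1 / 0.4364 = 43.7672%.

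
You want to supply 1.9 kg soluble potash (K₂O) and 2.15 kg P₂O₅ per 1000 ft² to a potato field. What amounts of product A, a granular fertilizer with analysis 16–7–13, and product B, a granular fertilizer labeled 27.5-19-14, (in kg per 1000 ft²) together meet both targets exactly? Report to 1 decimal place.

With a, b = kg per 1000 ft² of product A and product B:
K₂O: 0.13·a + 0.14·b = 1.9
P₂O₅: 0.07·a + 0.19·b = 2.15
Eliminate a: (row1) − 0.13/0.07·(row2) → -0.212857·b = -2.09286, so b = 9.83221.
Back-substitute: a = (1.9 − 0.14·9.83221) / 0.13 = 4.02685.

4.0 kg product A, 9.8 kg product B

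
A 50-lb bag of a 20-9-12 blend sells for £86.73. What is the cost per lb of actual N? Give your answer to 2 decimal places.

N in bag = 50 × 20% = 10 lb.
Cost per lb N = £86.73 / 10 = £8.6730.

£8.67 per lb N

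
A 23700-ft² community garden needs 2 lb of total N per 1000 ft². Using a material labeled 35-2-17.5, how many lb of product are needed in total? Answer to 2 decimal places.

135.43 lb

Product per 1000 ft² = 2 / 35% = 5.71429 lb.
Total product = 5.71429 × 23700 / 1000 = 135.429 lb.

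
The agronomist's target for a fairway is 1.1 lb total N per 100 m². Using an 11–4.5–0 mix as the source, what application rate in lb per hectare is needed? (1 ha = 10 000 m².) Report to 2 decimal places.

1000.00 lb of product per hectare

Product per 100 m² = 1.1 / 11% = 10 lb.
Convert to per hectare: 10 × 100 = 1000 lb.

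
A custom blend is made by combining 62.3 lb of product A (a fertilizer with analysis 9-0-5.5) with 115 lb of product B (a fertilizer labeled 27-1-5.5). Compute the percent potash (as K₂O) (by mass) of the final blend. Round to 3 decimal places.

5.500% K₂O

Total mass = 62.3 + 115 = 177.3 lb.
K₂O mass = 5.5%×62.3 + 5.5%×115 = 9.7515 lb.
% K₂O = 9.7515 / 177.3 = 5.5%.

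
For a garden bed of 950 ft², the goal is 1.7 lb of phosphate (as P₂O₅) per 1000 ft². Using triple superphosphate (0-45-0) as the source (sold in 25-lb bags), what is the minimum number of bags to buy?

1 bags

Product per 1000 ft² = 1.7 / 45% = 3.77778 lb.
Total product = 3.77778 × 950 / 1000 = 3.58889 lb.
Bags = ⌈3.58889 / 25⌉ = 1.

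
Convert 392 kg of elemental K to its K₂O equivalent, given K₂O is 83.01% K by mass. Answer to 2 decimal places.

472.23 kg K₂O

K₂O = 392 / 0.8301 = 472.232 kg.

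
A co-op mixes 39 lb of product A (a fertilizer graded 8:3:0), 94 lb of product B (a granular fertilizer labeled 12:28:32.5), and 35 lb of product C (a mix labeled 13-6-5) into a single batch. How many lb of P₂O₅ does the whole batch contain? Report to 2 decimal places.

29.59 lb P₂O₅

P₂O₅ mass = 3%×39 + 28%×94 + 6%×35 = 29.59 lb.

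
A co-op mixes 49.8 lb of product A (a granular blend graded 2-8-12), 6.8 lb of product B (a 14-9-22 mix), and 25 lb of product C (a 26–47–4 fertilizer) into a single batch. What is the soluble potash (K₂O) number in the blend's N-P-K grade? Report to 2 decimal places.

Total mass = 49.8 + 6.8 + 25 = 81.6 lb.
K₂O mass = 12%×49.8 + 22%×6.8 + 4%×25 = 8.472 lb.
% K₂O = 8.472 / 81.6 = 10.3824%.

10.38% K₂O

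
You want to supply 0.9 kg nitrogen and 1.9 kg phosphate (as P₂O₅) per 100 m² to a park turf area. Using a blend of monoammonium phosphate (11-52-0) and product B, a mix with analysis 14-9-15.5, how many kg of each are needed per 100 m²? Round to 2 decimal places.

Let a = kg of monoammonium phosphate, b = kg of product B (per 100 m²).
N: 0.11·a + 0.14·b = 0.9
P₂O₅: 0.52·a + 0.09·b = 1.9
Eliminate a: (row1) − 0.11/0.52·(row2) → 0.120962·b = 0.498077, so b = 4.11765.
Back-substitute: a = (0.9 − 0.14·4.11765) / 0.11 = 2.94118.

2.94 kg monoammonium phosphate, 4.12 kg product B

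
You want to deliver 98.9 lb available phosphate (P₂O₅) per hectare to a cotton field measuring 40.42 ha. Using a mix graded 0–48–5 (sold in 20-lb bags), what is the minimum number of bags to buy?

Product per hectare = 98.9 / 48% = 206.042 lb.
Total product = 206.042 × 40.42 = 8328.2 lb.
Bags = ⌈8328.2 / 20⌉ = 417.

417 bags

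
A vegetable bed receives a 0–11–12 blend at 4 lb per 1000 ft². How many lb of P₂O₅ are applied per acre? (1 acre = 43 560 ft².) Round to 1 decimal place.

P₂O₅ per 1000 ft² = 4 × 11% = 0.44 lb.
Convert to per acre: 0.44 × 43.56 = 19.1664 lb.

19.2 lb P₂O₅ per acre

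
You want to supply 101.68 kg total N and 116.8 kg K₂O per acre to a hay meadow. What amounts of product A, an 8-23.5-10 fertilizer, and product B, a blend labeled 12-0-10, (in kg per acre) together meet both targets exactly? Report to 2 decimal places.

With a, b = kg per acre of product A and product B:
N: 0.08·a + 0.12·b = 101.68
K₂O: 0.1·a + 0.1·b = 116.8
Eliminate a: (row1) − 0.08/0.1·(row2) → 0.04·b = 8.24, so b = 206.
Back-substitute: a = (101.68 − 0.12·206) / 0.08 = 962.

962.00 kg product A, 206.00 kg product B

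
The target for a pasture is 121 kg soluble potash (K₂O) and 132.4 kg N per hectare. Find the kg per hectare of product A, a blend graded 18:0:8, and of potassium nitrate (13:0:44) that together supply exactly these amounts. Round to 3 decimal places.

With a, b = kg per hectare of product A and potassium nitrate:
K₂O: 0.08·a + 0.44·b = 121
N: 0.18·a + 0.13·b = 132.4
Solving simultaneously: a = 618.11047, b = 162.6163.

618.110 kg product A, 162.616 kg potassium nitrate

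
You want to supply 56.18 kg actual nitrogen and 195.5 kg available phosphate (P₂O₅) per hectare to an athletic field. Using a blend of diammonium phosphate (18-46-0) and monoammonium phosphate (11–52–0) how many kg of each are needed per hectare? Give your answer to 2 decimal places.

179.27 kg diammonium phosphate, 217.38 kg monoammonium phosphate

With a, b = kg per hectare of diammonium phosphate and monoammonium phosphate:
N: 0.18·a + 0.11·b = 56.18
P₂O₅: 0.46·a + 0.52·b = 195.5
Eliminate b: (row1) − 0.11/0.52·(row2) → 0.0826923·a = 14.8242, so a = 179.2698.
Then b = (195.5 − 0.46·179.2698) / 0.52 = 217.377.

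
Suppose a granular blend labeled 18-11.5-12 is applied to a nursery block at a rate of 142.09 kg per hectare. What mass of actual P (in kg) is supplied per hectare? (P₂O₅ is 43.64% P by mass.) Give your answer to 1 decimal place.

7.1 kg P per hectare

P₂O₅ per hectare = 142.09 × 11.5% = 16.3404 kg.
Elemental P = 16.3404 × 0.4364 = 7.13093 kg per hectare.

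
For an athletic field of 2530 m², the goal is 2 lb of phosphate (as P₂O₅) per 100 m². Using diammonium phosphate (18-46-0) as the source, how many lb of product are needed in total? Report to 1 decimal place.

110.0 lb

Product per 100 m² = 2 / 46% = 4.34783 lb.
Total product = 4.34783 × 2530 / 100 = 110 lb.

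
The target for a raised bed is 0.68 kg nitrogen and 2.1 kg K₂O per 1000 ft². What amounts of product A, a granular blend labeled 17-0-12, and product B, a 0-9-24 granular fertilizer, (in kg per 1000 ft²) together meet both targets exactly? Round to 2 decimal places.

4.00 kg product A, 6.75 kg product B

Per-1000 ft² balance (a = product A, b = product B):
N: 0.17·a + 0·b = 0.68
K₂O: 0.12·a + 0.24·b = 2.1
Eliminate a: (row1) − 0.17/0.12·(row2) → -0.34·b = -2.295, so b = 6.75.
Back-substitute: a = (0.68 − 0·6.75) / 0.17 = 4.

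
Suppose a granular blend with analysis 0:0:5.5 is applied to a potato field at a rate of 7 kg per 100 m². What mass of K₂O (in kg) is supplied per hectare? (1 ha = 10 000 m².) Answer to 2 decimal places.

K₂O per 100 m² = 7 × 5.5% = 0.385 kg.
Convert to per hectare: 0.385 × 100 = 38.5 kg.

38.50 kg K₂O per hectare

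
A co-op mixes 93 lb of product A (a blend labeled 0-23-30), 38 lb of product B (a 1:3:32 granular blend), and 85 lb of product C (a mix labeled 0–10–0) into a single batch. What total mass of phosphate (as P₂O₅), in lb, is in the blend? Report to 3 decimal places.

31.030 lb P₂O₅

P₂O₅ mass = 23%×93 + 3%×38 + 10%×85 = 31.03 lb.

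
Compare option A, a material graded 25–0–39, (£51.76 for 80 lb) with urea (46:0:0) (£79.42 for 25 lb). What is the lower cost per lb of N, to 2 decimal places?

option A: N per bag = 80 × 25% = 20 lb; cost = 51.76 / 20 = £2.5880/lb N.
urea: N per bag = 25 × 46% = 11.5 lb; cost = 79.42 / 11.5 = £6.9061/lb N.
option A is cheaper.

£2.59 per lb N (option A)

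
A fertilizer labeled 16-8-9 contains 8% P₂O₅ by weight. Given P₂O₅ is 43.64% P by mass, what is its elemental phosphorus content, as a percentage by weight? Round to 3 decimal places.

3.491% P

%P = 8 × 0.4364 = 3.4912%.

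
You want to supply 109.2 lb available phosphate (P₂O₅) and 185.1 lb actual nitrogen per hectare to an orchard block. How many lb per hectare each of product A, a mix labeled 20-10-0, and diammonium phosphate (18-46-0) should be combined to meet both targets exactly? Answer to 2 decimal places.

Per-hectare balance (a = product A, b = diammonium phosphate):
P₂O₅: 0.1·a + 0.46·b = 109.2
N: 0.2·a + 0.18·b = 185.1
Solving simultaneously: a = 885, b = 45.

885.00 lb product A, 45.00 lb diammonium phosphate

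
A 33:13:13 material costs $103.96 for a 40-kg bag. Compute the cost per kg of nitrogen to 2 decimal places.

N in bag = 40 × 33% = 13.2 kg.
Cost per kg N = $103.96 / 13.2 = $7.8758.

$7.88 per kg N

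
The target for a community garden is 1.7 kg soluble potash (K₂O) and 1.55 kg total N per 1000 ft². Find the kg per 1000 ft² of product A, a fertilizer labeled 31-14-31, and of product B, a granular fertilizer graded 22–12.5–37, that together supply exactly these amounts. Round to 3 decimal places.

4.290 kg product A, 1.000 kg product B

Let a = kg of product A, b = kg of product B (per 1000 ft²).
K₂O: 0.31·a + 0.37·b = 1.7
N: 0.31·a + 0.22·b = 1.55
From row1: a = (1.7 − 0.37·b) / 0.31.
Into row2: 0.31·(1.7 − 0.37·b)/0.31 + 0.22·b = 1.55 → b = 1, a = 4.29032.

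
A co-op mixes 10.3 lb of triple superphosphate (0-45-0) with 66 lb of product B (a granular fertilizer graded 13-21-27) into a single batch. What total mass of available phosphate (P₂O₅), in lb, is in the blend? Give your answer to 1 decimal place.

18.5 lb P₂O₅

P₂O₅ mass = 45%×10.3 + 21%×66 = 18.495 lb.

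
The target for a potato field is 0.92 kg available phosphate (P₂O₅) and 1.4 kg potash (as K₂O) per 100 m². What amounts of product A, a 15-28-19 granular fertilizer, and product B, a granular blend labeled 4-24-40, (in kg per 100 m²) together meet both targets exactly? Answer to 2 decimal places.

0.48 kg product A, 3.27 kg product B

With a, b = kg per 100 m² of product A and product B:
P₂O₅: 0.28·a + 0.24·b = 0.92
K₂O: 0.19·a + 0.4·b = 1.4
Eliminate a: (row1) − 0.28/0.19·(row2) → -0.349474·b = -1.14316, so b = 3.27108.
Back-substitute: a = (0.92 − 0.24·3.27108) / 0.28 = 0.481928.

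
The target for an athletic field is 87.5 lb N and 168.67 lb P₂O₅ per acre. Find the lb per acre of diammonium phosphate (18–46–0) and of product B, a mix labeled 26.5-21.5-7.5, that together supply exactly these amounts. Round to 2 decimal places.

311.12 lb diammonium phosphate, 118.86 lb product B

Per-acre balance (a = diammonium phosphate, b = product B):
N: 0.18·a + 0.265·b = 87.5
P₂O₅: 0.46·a + 0.215·b = 168.67
Solving simultaneously: a = 311.118, b = 118.863.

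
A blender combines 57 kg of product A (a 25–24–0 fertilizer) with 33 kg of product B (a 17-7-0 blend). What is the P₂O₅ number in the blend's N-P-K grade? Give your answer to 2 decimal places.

17.77% P₂O₅

Total mass = 57 + 33 = 90 kg.
P₂O₅ mass = 24%×57 + 7%×33 = 15.99 kg.
% P₂O₅ = 15.99 / 90 = 17.7667%.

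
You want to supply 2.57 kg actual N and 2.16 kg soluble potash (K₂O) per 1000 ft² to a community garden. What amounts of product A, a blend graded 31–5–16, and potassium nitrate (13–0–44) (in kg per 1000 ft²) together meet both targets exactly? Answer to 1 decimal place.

Let a = kg of product A, b = kg of potassium nitrate (per 1000 ft²).
N: 0.31·a + 0.13·b = 2.57
K₂O: 0.16·a + 0.44·b = 2.16
Solving simultaneously: a = 7.35294, b = 2.23529.

7.4 kg product A, 2.2 kg potassium nitrate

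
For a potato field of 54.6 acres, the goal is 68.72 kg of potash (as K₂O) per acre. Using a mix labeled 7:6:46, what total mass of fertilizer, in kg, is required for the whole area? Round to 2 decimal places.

Product per acre = 68.72 / 46% = 149.391 kg.
Total product = 149.391 × 54.6 = 8156.765 kg.

8156.77 kg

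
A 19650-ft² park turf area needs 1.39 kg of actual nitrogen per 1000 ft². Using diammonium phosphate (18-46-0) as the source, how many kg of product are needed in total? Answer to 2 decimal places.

Product per 1000 ft² = 1.39 / 18% = 7.72222 kg.
Total product = 7.72222 × 19650 / 1000 = 151.742 kg.

151.74 kg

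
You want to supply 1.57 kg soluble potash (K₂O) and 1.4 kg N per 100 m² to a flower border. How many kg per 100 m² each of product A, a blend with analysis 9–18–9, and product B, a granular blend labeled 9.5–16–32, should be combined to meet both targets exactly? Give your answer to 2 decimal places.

Per-100 m² balance (a = product A, b = product B):
K₂O: 0.09·a + 0.32·b = 1.57
N: 0.09·a + 0.095·b = 1.4
From row1: a = (1.57 − 0.32·b) / 0.09.
Into row2: 0.09·(1.57 − 0.32·b)/0.09 + 0.095·b = 1.4 → b = 0.755556, a = 14.758.

14.76 kg product A, 0.76 kg product B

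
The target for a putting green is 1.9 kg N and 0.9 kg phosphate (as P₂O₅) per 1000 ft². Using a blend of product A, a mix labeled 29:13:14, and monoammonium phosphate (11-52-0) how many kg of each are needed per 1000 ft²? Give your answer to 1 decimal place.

6.5 kg product A, 0.1 kg monoammonium phosphate

With a, b = kg per 1000 ft² of product A and monoammonium phosphate:
N: 0.29·a + 0.11·b = 1.9
P₂O₅: 0.13·a + 0.52·b = 0.9
Solving simultaneously: a = 6.51282, b = 0.102564.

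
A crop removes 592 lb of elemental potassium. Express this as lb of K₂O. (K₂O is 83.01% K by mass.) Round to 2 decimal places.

713.17 lb K₂O

K₂O = 592 / 0.8301 = 713.167 lb.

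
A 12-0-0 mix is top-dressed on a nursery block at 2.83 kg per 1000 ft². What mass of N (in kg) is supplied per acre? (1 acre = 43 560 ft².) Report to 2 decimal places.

nitrogen per 1000 ft² = 2.83 × 12% = 0.3396 kg.
Convert to per acre: 0.3396 × 43.56 = 14.793 kg.

14.79 kg N per acre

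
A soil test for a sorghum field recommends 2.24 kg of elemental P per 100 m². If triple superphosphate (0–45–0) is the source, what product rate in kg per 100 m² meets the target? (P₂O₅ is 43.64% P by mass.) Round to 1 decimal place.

11.4 kg of product per hundred sq m

As P₂O₅: 2.24 / 0.4364 = 5.13291 kg per 100 m².
Product per 100 m² = 5.13291 / 45% = 11.4065 kg.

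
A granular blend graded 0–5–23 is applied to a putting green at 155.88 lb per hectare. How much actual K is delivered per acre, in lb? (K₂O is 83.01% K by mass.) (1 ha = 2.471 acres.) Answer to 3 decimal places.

12.044 lb K per acre

K₂O per hectare = 155.88 × 23% = 35.8524 lb.
Elemental K = 35.8524 × 0.8301 = 29.7611 lb per hectare.
Convert to per acre: 29.7611 × 0.404694 = 12.0441 lb.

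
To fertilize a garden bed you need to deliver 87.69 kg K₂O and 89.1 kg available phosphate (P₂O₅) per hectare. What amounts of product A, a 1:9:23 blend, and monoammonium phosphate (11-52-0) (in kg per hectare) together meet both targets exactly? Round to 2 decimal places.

Per-hectare balance (a = product A, b = monoammonium phosphate):
K₂O: 0.23·a + 0·b = 87.69
P₂O₅: 0.09·a + 0.52·b = 89.1
Eliminate a: (row1) − 0.23/0.09·(row2) → -1.32889·b = -140.01, so b = 105.359.
Back-substitute: a = (87.69 − 0·105.359) / 0.23 = 381.261.

381.26 kg product A, 105.36 kg monoammonium phosphate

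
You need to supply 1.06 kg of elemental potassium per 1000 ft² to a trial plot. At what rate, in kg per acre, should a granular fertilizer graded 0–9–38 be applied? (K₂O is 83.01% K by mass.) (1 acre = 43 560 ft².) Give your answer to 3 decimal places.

146.379 kg of product per acre

As K₂O: 1.06 / 0.8301 = 1.27695 kg per 1000 ft².
Product per 1000 ft² = 1.27695 / 38% = 3.36041 kg.
Convert to per acre: 3.36041 × 43.56 = 146.3793 kg.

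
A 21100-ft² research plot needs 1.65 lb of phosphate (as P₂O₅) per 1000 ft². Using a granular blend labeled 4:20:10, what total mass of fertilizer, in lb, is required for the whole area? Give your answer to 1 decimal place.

174.1 lb

Product per 1000 ft² = 1.65 / 20% = 8.25 lb.
Total product = 8.25 × 21100 / 1000 = 174.075 lb.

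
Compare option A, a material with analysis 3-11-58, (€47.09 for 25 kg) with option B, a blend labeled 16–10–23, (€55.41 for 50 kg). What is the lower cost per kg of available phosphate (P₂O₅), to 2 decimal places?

option A: P₂O₅ per bag = 25 × 11% = 2.75 kg; cost = 47.09 / 2.75 = €17.1236/kg P₂O₅.
option B: P₂O₅ per bag = 50 × 10% = 5 kg; cost = 55.41 / 5 = €11.0820/kg P₂O₅.
option B is cheaper.

€11.08 per kg P₂O₅ (option B)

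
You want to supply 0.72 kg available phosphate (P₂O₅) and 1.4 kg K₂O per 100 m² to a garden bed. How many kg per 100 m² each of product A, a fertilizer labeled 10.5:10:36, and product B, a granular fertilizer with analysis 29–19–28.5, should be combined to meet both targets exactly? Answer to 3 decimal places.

Per-100 m² balance (a = product A, b = product B):
P₂O₅: 0.1·a + 0.19·b = 0.72
K₂O: 0.36·a + 0.285·b = 1.4
Eliminate b: (row1) − 0.19/0.285·(row2) → -0.14·a = -0.213333, so a = 1.52381.
Then b = (1.4 − 0.36·1.52381) / 0.285 = 2.98747.

1.524 kg product A, 2.987 kg product B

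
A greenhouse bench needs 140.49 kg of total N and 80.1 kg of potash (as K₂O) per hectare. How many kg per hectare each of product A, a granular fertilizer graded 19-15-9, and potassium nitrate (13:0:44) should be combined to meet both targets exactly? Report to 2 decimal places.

With a, b = kg per hectare of product A and potassium nitrate:
N: 0.19·a + 0.13·b = 140.49
K₂O: 0.09·a + 0.44·b = 80.1
Eliminate b: (row1) − 0.13/0.44·(row2) → 0.163409·a = 116.824, so a = 714.918.
Then b = (80.1 − 0.09·714.918) / 0.44 = 35.8122.

714.92 kg product A, 35.81 kg potassium nitrate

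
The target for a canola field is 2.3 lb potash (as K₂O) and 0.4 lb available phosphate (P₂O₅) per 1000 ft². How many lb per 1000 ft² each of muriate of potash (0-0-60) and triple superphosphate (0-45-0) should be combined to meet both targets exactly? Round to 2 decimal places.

3.83 lb muriate of potash, 0.89 lb triple superphosphate

Let a = lb of muriate of potash, b = lb of triple superphosphate (per 1000 ft²).
K₂O: 0.6·a + 0·b = 2.3
P₂O₅: 0·a + 0.45·b = 0.4
Solving simultaneously: a = 3.83333, b = 0.888889.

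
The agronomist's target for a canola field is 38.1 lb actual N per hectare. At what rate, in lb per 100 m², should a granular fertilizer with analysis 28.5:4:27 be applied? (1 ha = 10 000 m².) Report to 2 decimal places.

Product per hectare = 38.1 / 28.5% = 133.684 lb.
Convert to per 100 m²: 133.684 × 0.01 = 1.33684 lb.

1.34 lb of product per hundred sq m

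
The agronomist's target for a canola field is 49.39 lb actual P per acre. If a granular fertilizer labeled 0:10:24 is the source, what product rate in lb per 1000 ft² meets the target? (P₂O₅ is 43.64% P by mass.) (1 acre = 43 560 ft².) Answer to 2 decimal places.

25.98 lb of product per thousand sq ft

As P₂O₅: 49.39 / 0.4364 = 113.176 lb per acre.
Product per acre = 113.176 / 10% = 1131.76 lb.
Convert to per 1000 ft²: 1131.76 × 0.0229568 = 25.9816 lb.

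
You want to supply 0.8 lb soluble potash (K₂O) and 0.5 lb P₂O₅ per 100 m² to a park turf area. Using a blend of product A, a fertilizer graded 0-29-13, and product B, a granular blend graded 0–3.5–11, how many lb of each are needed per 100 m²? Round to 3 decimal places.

0.987 lb product A, 6.106 lb product B

Let a = lb of product A, b = lb of product B (per 100 m²).
K₂O: 0.13·a + 0.11·b = 0.8
P₂O₅: 0.29·a + 0.035·b = 0.5
Solving simultaneously: a = 0.987203, b = 6.10603.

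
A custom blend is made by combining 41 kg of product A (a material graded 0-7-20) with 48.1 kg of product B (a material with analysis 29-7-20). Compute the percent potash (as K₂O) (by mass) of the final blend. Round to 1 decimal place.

20.0% K₂O

Total mass = 41 + 48.1 = 89.1 kg.
K₂O mass = 20%×41 + 20%×48.1 = 17.82 kg.
% K₂O = 17.82 / 89.1 = 20%.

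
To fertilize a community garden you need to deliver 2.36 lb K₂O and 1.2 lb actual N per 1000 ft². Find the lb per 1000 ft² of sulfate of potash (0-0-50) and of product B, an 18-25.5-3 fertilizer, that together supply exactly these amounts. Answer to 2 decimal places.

4.32 lb sulfate of potash, 6.67 lb product B

Let a = lb of sulfate of potash, b = lb of product B (per 1000 ft²).
K₂O: 0.5·a + 0.03·b = 2.36
N: 0·a + 0.18·b = 1.2
Solving simultaneously: a = 4.32, b = 6.66667.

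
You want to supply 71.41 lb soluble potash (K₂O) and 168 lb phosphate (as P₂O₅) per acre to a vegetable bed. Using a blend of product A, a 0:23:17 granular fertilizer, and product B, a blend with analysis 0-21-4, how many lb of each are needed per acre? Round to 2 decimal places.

312.31 lb product A, 457.95 lb product B

With a, b = lb per acre of product A and product B:
K₂O: 0.17·a + 0.04·b = 71.41
P₂O₅: 0.23·a + 0.21·b = 168
Eliminate a: (row1) − 0.17/0.23·(row2) → -0.115217·b = -52.7639, so b = 457.951.
Back-substitute: a = (71.41 − 0.04·457.951) / 0.17 = 312.306.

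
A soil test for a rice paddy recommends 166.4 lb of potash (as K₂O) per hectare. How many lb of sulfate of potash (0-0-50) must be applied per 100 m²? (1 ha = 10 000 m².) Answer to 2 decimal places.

Product per hectare = 166.4 / 50% = 332.8 lb.
Convert to per 100 m²: 332.8 × 0.01 = 3.328 lb.

3.33 lb of product per hundred sq m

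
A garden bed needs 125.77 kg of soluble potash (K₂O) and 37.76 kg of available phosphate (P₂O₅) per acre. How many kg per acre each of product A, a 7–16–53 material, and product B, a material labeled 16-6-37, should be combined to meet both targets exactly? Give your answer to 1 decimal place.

With a, b = kg per acre of product A and product B:
K₂O: 0.53·a + 0.37·b = 125.77
P₂O₅: 0.16·a + 0.06·b = 37.76
From row1: a = (125.77 − 0.37·b) / 0.53.
Into row2: 0.16·(125.77 − 0.37·b)/0.53 + 0.06·b = 37.76 → b = 4.0292, a = 234.489.

234.5 kg product A, 4.0 kg product B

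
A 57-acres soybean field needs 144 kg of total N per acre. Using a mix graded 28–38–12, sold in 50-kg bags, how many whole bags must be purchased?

Product per acre = 144 / 28% = 514.286 kg.
Total product = 514.286 × 57 = 29314.3 kg.
Bags = ⌈29314.3 / 50⌉ = 587.

587 bags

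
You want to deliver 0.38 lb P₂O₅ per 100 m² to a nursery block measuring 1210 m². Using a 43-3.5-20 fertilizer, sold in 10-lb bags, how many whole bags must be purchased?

Product per 100 m² = 0.38 / 3.5% = 10.8571 lb.
Total product = 10.8571 × 1210 / 100 = 131.371 lb.
Bags = ⌈131.371 / 10⌉ = 14.

14 bags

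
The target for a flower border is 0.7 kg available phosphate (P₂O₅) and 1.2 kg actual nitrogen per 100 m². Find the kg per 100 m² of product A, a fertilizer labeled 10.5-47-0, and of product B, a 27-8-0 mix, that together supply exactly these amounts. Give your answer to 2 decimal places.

0.78 kg product A, 4.14 kg product B

With a, b = kg per 100 m² of product A and product B:
P₂O₅: 0.47·a + 0.08·b = 0.7
N: 0.105·a + 0.27·b = 1.2
Eliminate a: (row1) − 0.47/0.105·(row2) → -1.12857·b = -4.67143, so b = 4.13924.
Back-substitute: a = (0.7 − 0.08·4.13924) / 0.47 = 0.78481.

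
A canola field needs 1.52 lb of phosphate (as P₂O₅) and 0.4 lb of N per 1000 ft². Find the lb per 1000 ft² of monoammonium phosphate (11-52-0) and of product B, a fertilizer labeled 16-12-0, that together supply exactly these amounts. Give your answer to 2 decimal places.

Let a = lb of monoammonium phosphate, b = lb of product B (per 1000 ft²).
P₂O₅: 0.52·a + 0.12·b = 1.52
N: 0.11·a + 0.16·b = 0.4
Eliminate a: (row1) − 0.52/0.11·(row2) → -0.636364·b = -0.370909, so b = 0.582857.
Back-substitute: a = (1.52 − 0.12·0.582857) / 0.52 = 2.78857.

2.79 lb monoammonium phosphate, 0.58 lb product B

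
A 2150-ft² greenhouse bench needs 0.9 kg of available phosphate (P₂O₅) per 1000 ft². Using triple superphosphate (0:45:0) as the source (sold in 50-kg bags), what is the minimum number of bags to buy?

1 bags

Product per 1000 ft² = 0.9 / 45% = 2 kg.
Total product = 2 × 2150 / 1000 = 4.3 kg.
Bags = ⌈4.3 / 50⌉ = 1.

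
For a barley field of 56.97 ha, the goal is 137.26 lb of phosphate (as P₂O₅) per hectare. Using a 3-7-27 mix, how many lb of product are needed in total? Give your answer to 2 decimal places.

Product per hectare = 137.26 / 7% = 1960.86 lb.
Total product = 1960.86 × 56.97 = 111710.031 lb.

111710.03 lb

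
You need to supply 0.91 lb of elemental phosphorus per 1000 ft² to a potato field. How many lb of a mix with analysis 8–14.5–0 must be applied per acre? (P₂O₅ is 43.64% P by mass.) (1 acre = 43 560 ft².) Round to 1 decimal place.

As P₂O₅: 0.91 / 0.4364 = 2.08524 lb per 1000 ft².
Product per 1000 ft² = 2.08524 / 14.5% = 14.381 lb.
Convert to per acre: 14.381 × 43.56 = 626.436 lb.

626.4 lb of product per acre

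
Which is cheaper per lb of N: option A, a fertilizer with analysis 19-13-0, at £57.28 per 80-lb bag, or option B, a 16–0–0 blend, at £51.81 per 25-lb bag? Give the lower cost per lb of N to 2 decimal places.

£3.77 per lb N (option A)

option A: N per bag = 80 × 19% = 15.2 lb; cost = 57.28 / 15.2 = £3.7684/lb N.
option B: N per bag = 25 × 16% = 4 lb; cost = 51.81 / 4 = £12.9525/lb N.
option A is cheaper.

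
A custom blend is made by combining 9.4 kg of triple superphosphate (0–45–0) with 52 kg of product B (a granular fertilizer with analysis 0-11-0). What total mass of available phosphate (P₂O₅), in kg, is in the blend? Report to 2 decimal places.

P₂O₅ mass = 45%×9.4 + 11%×52 = 9.95 kg.

9.95 kg P₂O₅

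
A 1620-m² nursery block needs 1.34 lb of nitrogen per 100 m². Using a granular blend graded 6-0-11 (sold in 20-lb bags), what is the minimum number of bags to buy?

19 bags

Product per 100 m² = 1.34 / 6% = 22.3333 lb.
Total product = 22.3333 × 1620 / 100 = 361.8 lb.
Bags = ⌈361.8 / 20⌉ = 19.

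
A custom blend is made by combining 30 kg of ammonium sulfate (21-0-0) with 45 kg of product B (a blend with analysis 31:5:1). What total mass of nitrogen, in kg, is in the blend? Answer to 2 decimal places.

N mass = 21%×30 + 31%×45 = 20.25 kg.

20.25 kg N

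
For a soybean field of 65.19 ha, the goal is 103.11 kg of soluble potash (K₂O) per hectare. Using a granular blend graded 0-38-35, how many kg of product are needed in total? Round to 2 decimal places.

Product per hectare = 103.11 / 35% = 294.6 kg.
Total product = 294.6 × 65.19 = 19204.974 kg.

19204.97 kg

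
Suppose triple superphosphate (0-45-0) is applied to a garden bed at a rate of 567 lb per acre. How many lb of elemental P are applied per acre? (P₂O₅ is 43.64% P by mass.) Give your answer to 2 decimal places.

P₂O₅ per acre = 567 × 45% = 255.15 lb.
Elemental P = 255.15 × 0.4364 = 111.347 lb per acre.

111.35 lb P per acre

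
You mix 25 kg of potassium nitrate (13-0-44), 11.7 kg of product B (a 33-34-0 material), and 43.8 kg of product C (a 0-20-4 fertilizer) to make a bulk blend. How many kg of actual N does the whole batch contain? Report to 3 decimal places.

N mass = 13%×25 + 33%×11.7 + 0%×43.8 = 7.111 kg.

7.111 kg N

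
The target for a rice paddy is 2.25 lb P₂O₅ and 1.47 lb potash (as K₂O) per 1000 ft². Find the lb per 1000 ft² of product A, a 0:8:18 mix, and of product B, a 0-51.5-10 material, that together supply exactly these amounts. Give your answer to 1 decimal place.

6.3 lb product A, 3.4 lb product B

With a, b = lb per 1000 ft² of product A and product B:
P₂O₅: 0.08·a + 0.515·b = 2.25
K₂O: 0.18·a + 0.1·b = 1.47
From row1: a = (2.25 − 0.515·b) / 0.08.
Into row2: 0.18·(2.25 − 0.515·b)/0.08 + 0.1·b = 1.47 → b = 3.39315, a = 6.28158.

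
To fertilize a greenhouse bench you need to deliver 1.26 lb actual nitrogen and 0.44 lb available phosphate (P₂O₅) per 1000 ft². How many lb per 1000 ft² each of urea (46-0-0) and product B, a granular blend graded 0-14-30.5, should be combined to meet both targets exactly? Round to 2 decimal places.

2.74 lb urea, 3.14 lb product B

With a, b = lb per 1000 ft² of urea and product B:
N: 0.46·a + 0·b = 1.26
P₂O₅: 0·a + 0.14·b = 0.44
Solving simultaneously: a = 2.73913, b = 3.14286.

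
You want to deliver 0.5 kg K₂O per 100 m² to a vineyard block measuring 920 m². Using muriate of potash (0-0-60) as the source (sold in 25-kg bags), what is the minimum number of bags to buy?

1 bags

Product per 100 m² = 0.5 / 60% = 0.833333 kg.
Total product = 0.833333 × 920 / 100 = 7.66667 kg.
Bags = ⌈7.66667 / 25⌉ = 1.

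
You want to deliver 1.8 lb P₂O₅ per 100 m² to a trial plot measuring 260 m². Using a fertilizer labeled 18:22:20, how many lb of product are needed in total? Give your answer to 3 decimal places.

21.273 lb

Product per 100 m² = 1.8 / 22% = 8.18182 lb.
Total product = 8.18182 × 260 / 100 = 21.2727 lb.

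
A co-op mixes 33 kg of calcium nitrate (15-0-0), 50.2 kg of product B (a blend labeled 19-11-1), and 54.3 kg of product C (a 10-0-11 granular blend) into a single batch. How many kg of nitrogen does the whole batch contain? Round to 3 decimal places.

N mass = 15%×33 + 19%×50.2 + 10%×54.3 = 19.918 kg.

19.918 kg N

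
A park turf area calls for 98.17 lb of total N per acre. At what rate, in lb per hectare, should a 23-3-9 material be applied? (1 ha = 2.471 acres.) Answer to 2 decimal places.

1054.69 lb of product per hectare

Product per acre = 98.17 / 23% = 426.826 lb.
Convert to per hectare: 426.826 × 2.471 = 1054.687 lb.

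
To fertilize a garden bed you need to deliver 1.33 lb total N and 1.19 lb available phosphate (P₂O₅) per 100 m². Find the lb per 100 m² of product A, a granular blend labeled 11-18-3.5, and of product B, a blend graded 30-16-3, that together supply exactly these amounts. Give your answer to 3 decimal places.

3.962 lb product A, 2.981 lb product B

Let a = lb of product A, b = lb of product B (per 100 m²).
N: 0.11·a + 0.3·b = 1.33
P₂O₅: 0.18·a + 0.16·b = 1.19
From row1: a = (1.33 − 0.3·b) / 0.11.
Into row2: 0.18·(1.33 − 0.3·b)/0.11 + 0.16·b = 1.19 → b = 2.98077, a = 3.96154.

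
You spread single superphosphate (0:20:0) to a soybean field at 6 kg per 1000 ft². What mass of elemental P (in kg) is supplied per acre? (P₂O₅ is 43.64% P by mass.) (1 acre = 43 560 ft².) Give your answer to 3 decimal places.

22.812 kg P per acre

P₂O₅ per 1000 ft² = 6 × 20% = 1.2 kg.
Elemental P = 1.2 × 0.4364 = 0.52368 kg per 1000 ft².
Convert to per acre: 0.52368 × 43.56 = 22.8115 kg.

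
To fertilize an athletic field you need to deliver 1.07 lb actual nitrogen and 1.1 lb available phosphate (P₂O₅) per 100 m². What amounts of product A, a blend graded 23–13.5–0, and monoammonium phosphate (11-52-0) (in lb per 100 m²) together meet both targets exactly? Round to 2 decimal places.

Let a = lb of product A, b = lb of monoammonium phosphate (per 100 m²).
N: 0.23·a + 0.11·b = 1.07
P₂O₅: 0.135·a + 0.52·b = 1.1
Eliminate a: (row1) − 0.23/0.135·(row2) → -0.775926·b = -0.804074, so b = 1.03628.
Back-substitute: a = (1.07 − 0.11·1.03628) / 0.23 = 4.15656.

4.16 lb product A, 1.04 lb monoammonium phosphate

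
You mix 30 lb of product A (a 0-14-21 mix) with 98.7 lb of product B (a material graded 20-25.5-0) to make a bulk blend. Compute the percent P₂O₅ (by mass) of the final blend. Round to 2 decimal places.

Total mass = 30 + 98.7 = 128.7 lb.
P₂O₅ mass = 14%×30 + 25.5%×98.7 = 29.3685 lb.
% P₂O₅ = 29.3685 / 128.7 = 22.8193%.

22.82% P₂O₅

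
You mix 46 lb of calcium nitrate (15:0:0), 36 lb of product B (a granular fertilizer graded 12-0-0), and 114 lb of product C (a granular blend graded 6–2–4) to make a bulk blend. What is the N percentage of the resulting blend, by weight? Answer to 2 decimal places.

Total mass = 46 + 36 + 114 = 196 lb.
N mass = 15%×46 + 12%×36 + 6%×114 = 18.06 lb.
% N = 18.06 / 196 = 9.21429%.

9.21% N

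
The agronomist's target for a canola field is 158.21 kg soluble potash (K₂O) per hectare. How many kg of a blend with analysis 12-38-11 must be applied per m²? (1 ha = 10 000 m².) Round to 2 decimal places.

0.14 kg of product per sq m

Product per hectare = 158.21 / 11% = 1438.27 kg.
Convert to per m²: 1438.27 × 0.0001 = 0.143827 kg.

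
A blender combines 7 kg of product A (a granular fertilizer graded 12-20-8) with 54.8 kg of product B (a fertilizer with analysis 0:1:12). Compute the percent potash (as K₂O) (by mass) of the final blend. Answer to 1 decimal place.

11.5% K₂O

Total mass = 7 + 54.8 = 61.8 kg.
K₂O mass = 8%×7 + 12%×54.8 = 7.136 kg.
% K₂O = 7.136 / 61.8 = 11.5469%.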